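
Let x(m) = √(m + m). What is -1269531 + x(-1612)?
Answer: -1269531 + 2*I*√806 ≈ -1.2695e+6 + 56.78*I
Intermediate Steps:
x(m) = √2*√m (x(m) = √(2*m) = √2*√m)
-1269531 + x(-1612) = -1269531 + √2*√(-1612) = -1269531 + √2*(2*I*√403) = -1269531 + 2*I*√806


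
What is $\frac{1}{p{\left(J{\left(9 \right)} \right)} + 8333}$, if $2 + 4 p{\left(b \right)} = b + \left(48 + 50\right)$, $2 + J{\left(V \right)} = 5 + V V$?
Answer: $\frac{1}{8378} \approx 0.00011936$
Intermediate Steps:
$J{\left(V \right)} = 3 + V^{2}$ ($J{\left(V \right)} = -2 + \left(5 + V V\right) = -2 + \left(5 + V^{2}\right) = 3 + V^{2}$)
$p{\left(b \right)} = 24 + \frac{b}{4}$ ($p{\left(b \right)} = - \frac{1}{2} + \frac{b + \left(48 + 50\right)}{4} = - \frac{1}{2} + \frac{b + 98}{4} = - \frac{1}{2} + \frac{98 + b}{4} = - \frac{1}{2} + \left(\frac{49}{2} + \frac{b}{4}\right) = 24 + \frac{b}{4}$)
$\frac{1}{p{\left(J{\left(9 \right)} \right)} + 8333} = \frac{1}{\left(24 + \frac{3 + 9^{2}}{4}\right) + 8333} = \frac{1}{\left(24 + \frac{3 + 81}{4}\right) + 8333} = \frac{1}{\left(24 + \frac{1}{4} \cdot 84\right) + 8333} = \frac{1}{\left(24 + 21\right) + 8333} = \frac{1}{45 + 8333} = \frac{1}{8378}$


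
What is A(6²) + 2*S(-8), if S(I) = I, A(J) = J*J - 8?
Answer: 1272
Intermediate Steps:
A(J) = -8 + J² (A(J) = J² - 8 = -8 + J²)
A(6²) + 2*S(-8) = (-8 + (6²)²) + 2*(-8) = (-8 + 36²) - 16 = (-8 + 1296) - 16 = 1288 - 16 = 1272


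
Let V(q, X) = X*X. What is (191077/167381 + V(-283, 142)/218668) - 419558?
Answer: -3839035507995886/9150217127 ≈ -4.1956e+5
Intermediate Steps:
V(q, X) = X²
(191077/167381 + V(-283, 142)/218668) - 419558 = (191077/167381 + 142²/218668) - 419558 = (191077*(1/167381) + 20164*(1/218668)) - 419558 = (191077/167381 + 5041/54667) - 419558 = 11289373980/9150217127 - 419558 = -3839035507995886/9150217127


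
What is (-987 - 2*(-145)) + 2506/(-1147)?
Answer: -801965/1147 ≈ -699.18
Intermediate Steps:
(-987 - 2*(-145)) + 2506/(-1147) = (-987 + 290) + 2506*(-1/1147) = -697 - 2506/1147 = -801965/1147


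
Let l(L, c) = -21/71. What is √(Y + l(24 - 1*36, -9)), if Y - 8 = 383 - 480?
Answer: 2*I*√112535/71 ≈ 9.4496*I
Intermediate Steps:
l(L, c) = -21/71 (l(L, c) = -21*1/71 = -21/71)
Y = -89 (Y = 8 + (383 - 480) = 8 - 97 = -89)
√(Y + l(24 - 1*36, -9)) = √(-89 - 21/71) = √(-6340/71) = 2*I*√112535/71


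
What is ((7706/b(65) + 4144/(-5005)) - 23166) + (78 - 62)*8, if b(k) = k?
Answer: -16387996/715 ≈ -22920.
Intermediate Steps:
((7706/b(65) + 4144/(-5005)) - 23166) + (78 - 62)*8 = ((7706/65 + 4144/(-5005)) - 23166) + (78 - 62)*8 = ((7706*(1/65) + 4144*(-1/5005)) - 23166) + 16*8 = ((7706/65 - 592/715) - 23166) + 128 = (84174/715 - 23166) + 128 = -16479516/715 + 128 = -16387996/715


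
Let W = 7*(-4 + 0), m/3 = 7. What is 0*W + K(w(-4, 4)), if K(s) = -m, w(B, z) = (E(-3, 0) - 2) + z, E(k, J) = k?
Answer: -21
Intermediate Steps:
m = 21 (m = 3*7 = 21)
w(B, z) = -5 + z (w(B, z) = (-3 - 2) + z = -5 + z)
K(s) = -21 (K(s) = -1*21 = -21)
W = -28 (W = 7*(-4) = -28)
0*W + K(w(-4, 4)) = 0*(-28) - 21 = 0 - 21 = -21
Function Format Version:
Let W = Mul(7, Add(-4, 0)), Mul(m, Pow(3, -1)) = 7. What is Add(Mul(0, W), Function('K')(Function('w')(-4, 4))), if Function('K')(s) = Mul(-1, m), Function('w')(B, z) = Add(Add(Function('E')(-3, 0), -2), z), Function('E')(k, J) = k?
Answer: -21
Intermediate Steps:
m = 21 (m = Mul(3, 7) = 21)
Function('w')(B, z) = Add(-5, z) (Function('w')(B, z) = Add(Add(-3, -2), z) = Add(-5, z))
Function('K')(s) = -21 (Function('K')(s) = Mul(-1, 21) = -21)
W = -28 (W = Mul(7, -4) = -28)
Add(Mul(0, W), Function('K')(Function('w')(-4, 4))) = Add(Mul(0, -28), -21) = Add(0, -21) = -21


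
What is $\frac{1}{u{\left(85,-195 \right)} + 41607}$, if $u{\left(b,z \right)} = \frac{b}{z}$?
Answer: $\frac{39}{1622656} \approx 2.4035 \cdot 10^{-5}$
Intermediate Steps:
$\frac{1}{u{\left(85,-195 \right)} + 41607} = \frac{1}{\frac{85}{-195} + 41607} = \frac{1}{85 \left(- \frac{1}{195}\right) + 41607} = \frac{1}{- \frac{17}{39} + 41607} = \frac{1}{\frac{1622656}{39}} = \frac{39}{1622656}$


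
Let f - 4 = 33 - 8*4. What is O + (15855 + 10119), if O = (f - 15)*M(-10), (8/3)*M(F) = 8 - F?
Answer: 51813/2 ≈ 25907.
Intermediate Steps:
M(F) = 3 - 3*F/8 (M(F) = 3*(8 - F)/8 = 3 - 3*F/8)
f = 5 (f = 4 + (33 - 8*4) = 4 + (33 - 1*32) = 4 + (33 - 32) = 4 + 1 = 5)
O = -135/2 (O = (5 - 15)*(3 - 3/8*(-10)) = -10*(3 + 15/4) = -10*27/4 = -135/2 ≈ -67.500)
O + (15855 + 10119) = -135/2 + (15855 + 10119) = -135/2 + 25974 = 51813/2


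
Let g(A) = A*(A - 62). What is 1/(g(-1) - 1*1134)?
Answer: -1/1071 ≈ -0.00093371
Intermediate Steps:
g(A) = A*(-62 + A)
1/(g(-1) - 1*1134) = 1/(-(-62 - 1) - 1*1134) = 1/(-1*(-63) - 1134) = 1/(63 - 1134) = 1/(-1071) = -1/1071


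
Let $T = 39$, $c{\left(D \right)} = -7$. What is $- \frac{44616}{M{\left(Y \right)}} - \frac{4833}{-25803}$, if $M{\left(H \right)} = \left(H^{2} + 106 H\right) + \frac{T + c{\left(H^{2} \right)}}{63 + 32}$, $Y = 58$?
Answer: $- \frac{44191534}{9813741} \approx -4.503$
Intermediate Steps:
$M{\left(H \right)} = \frac{32}{95} + H^{2} + 106 H$ ($M{\left(H \right)} = \left(H^{2} + 106 H\right) + \frac{39 - 7}{63 + 32} = \left(H^{2} + 106 H\right) + \frac{32}{95} = \frac{32}{95} + H^{2} + 106 H$)
$- \frac{44616}{M{\left(Y \right)}} - \frac{4833}{-25803} = - \frac{44616}{\frac{32}{95} + 58^{2} + 106 \cdot 58} - \frac{4833}{-25803} = - \frac{44616}{\frac{32}{95} + 3364 + 6148} - - \frac{537}{2867} = - \frac{44616}{\frac{903672}{95}} + \frac{537}{2867} = \left(-44616\right) \frac{95}{903672} + \frac{537}{2867} = - \frac{16055}{3423} + \frac{537}{2867} = - \frac{44191534}{9813741}$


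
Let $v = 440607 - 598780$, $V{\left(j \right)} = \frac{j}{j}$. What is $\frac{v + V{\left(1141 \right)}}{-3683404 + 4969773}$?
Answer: $- \frac{22596}{183767} \approx -0.12296$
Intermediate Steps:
$V{\left(j \right)} = 1$
$v = -158173$ ($v = 440607 - 598780 = -158173$)
$\frac{v + V{\left(1141 \right)}}{-3683404 + 4969773} = \frac{-158173 + 1}{-3683404 + 4969773} = - \frac{158172}{1286369} = \left(-158172\right) \frac{1}{1286369} = - \frac{22596}{183767}$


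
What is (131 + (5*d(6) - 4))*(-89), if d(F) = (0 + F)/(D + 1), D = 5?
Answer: -11748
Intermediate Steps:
d(F) = F/6 (d(F) = (0 + F)/(5 + 1) = F/6)
(131 + (5*d(6) - 4))*(-89) = (131 + (5*((⅙)*6) - 4))*(-89) = (131 + (5*1 - 4))*(-89) = (131 + (5 - 4))*(-89) = (131 + 1)*(-89) = 132*(-89) = -11748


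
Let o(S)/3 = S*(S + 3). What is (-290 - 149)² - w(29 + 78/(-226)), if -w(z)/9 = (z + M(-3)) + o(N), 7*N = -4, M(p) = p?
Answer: 1068167168/5537 ≈ 1.9291e+5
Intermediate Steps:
N = -4/7 (N = (⅐)*(-4) = -4/7 ≈ -0.57143)
o(S) = 3*S*(3 + S) (o(S) = 3*(S*(S + 3)) = 3*(S*(3 + S)) = 3*S*(3 + S))
w(z) = 3159/49 - 9*z (w(z) = -9*((z - 3) + 3*(-4/7)*(3 - 4/7)) = -9*((-3 + z) + 3*(-4/7)*(17/7)) = -9*((-3 + z) - 204/49) = -9*(-351/49 + z) = 3159/49 - 9*z)
(-290 - 149)² - w(29 + 78/(-226)) = (-290 - 149)² - (3159/49 - 9*(29 + 78/(-226))) = (-439)² - (3159/49 - 9*(29 + 78*(-1/226))) = 192721 - (3159/49 - 9*(29 - 39/113)) = 192721 - (3159/49 - 9*3238/113) = 192721 - (3159/49 - 29142/113) = 192721 - 1*(-1070991/5537) = 192721 + 1070991/5537 = 1068167168/5537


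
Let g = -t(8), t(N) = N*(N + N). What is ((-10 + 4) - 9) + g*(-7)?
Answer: 881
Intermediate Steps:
t(N) = 2*N² (t(N) = N*(2*N) = 2*N²)
g = -128 (g = -2*8² = -2*64 = -1*128 = -128)
((-10 + 4) - 9) + g*(-7) = ((-10 + 4) - 9) - 128*(-7) = (-6 - 9) + 896 = -15 + 896 = 881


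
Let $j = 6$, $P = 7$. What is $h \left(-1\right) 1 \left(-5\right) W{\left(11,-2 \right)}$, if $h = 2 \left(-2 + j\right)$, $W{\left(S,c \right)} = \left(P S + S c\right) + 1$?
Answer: $2240$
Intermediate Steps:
$W{\left(S,c \right)} = 1 + 7 S + S c$ ($W{\left(S,c \right)} = \left(7 S + S c\right) + 1 = 1 + 7 S + S c$)
$h = 8$ ($h = 2 \left(-2 + 6\right) = 2 \cdot 4 = 8$)
$h \left(-1\right) 1 \left(-5\right) W{\left(11,-2 \right)} = 8 \left(-1\right) 1 \left(-5\right) \left(1 + 7 \cdot 11 + 11 \left(-2\right)\right) = 8 \left(\left(-1\right) \left(-5\right)\right) \left(1 + 77 - 22\right) = 8 \cdot 5 \cdot 56 = 40 \cdot 56 = 2240$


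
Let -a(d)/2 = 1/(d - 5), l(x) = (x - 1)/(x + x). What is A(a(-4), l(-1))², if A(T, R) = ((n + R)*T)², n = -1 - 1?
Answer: 16/6561 ≈ 0.0024387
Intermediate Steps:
n = -2
l(x) = (-1 + x)/(2*x) (l(x) = (-1 + x)/((2*x)) = (-1 + x)*(1/(2*x)) = (-1 + x)/(2*x))
a(d) = -2/(-5 + d) (a(d) = -2/(d - 5) = -2/(-5 + d))
A(T, R) = T²*(-2 + R)² (A(T, R) = ((-2 + R)*T)² = (T*(-2 + R))² = T²*(-2 + R)²)
A(a(-4), l(-1))² = ((-2/(-5 - 4))²*(-2 + (½)*(-1 - 1)/(-1))²)² = ((-2/(-9))²*(-2 + (½)*(-1)*(-2))²)² = ((-2*(-⅑))²*(-2 + 1)²)² = ((2/9)²*(-1)²)² = ((4/81)*1)² = (4/81)² = 16/6561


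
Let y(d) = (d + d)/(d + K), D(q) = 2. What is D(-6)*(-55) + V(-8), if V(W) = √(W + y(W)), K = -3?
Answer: -110 + 6*I*√22/11 ≈ -110.0 + 2.5584*I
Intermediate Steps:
y(d) = 2*d/(-3 + d) (y(d) = (d + d)/(d - 3) = (2*d)/(-3 + d) = 2*d/(-3 + d))
V(W) = √(W + 2*W/(-3 + W))
D(-6)*(-55) + V(-8) = 2*(-55) + √(-8*(-1 - 8)/(-3 - 8)) = -110 + √(-8*(-9)/(-11)) = -110 + √(-8*(-1/11)*(-9)) = -110 + √(-72/11) = -110 + 6*I*√22/11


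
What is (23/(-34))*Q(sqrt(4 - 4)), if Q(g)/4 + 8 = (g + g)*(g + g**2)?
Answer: 368/17 ≈ 21.647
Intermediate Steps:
Q(g) = -32 + 8*g*(g + g**2) (Q(g) = -32 + 4*((g + g)*(g + g**2)) = -32 + 4*((2*g)*(g + g**2)) = -32 + 4*(2*g*(g + g**2)) = -32 + 8*g*(g + g**2))
(23/(-34))*Q(sqrt(4 - 4)) = (23/(-34))*(-32 + 8*(sqrt(4 - 4))**2 + 8*(sqrt(4 - 4))**3) = (23*(-1/34))*(-32 + 8*(sqrt(0))**2 + 8*(sqrt(0))**3) = -23*(-32 + 8*0**2 + 8*0**3)/34 = -23*(-32 + 8*0 + 8*0)/34 = -23*(-32 + 0 + 0)/34 = -23/34*(-32) = 368/17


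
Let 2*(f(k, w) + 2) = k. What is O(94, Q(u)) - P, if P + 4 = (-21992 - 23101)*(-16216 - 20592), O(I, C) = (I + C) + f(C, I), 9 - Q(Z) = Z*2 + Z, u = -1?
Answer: -1659783030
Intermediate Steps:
Q(Z) = 9 - 3*Z (Q(Z) = 9 - (Z*2 + Z) = 9 - (2*Z + Z) = 9 - 3*Z)
f(k, w) = -2 + k/2
O(I, C) = -2 + I + 3*C/2 (O(I, C) = (I + C) + (-2 + C/2) = (C + I) + (-2 + C/2) = -2 + I + 3*C/2)
P = 1659783140 (P = -4 + (-21992 - 23101)*(-16216 - 20592) = -4 - 45093*(-36808) = -4 + 1659783144 = 1659783140)
O(94, Q(u)) - P = (-2 + 94 + 3*(9 - 3*(-1))/2) - 1*1659783140 = (-2 + 94 + 3*(9 + 3)/2) - 1659783140 = (-2 + 94 + (3/2)*12) - 1659783140 = (-2 + 94 + 18) - 1659783140 = 110 - 1659783140 = -1659783030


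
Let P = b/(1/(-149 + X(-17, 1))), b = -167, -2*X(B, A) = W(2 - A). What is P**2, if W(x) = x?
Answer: 2493304489/4 ≈ 6.2333e+8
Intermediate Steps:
X(B, A) = -1 + A/2 (X(B, A) = -(2 - A)/2 = -1 + A/2)
P = 49933/2 (P = -(-25050 + 167/2) = -167/(1/(-149 + (-1 + 1/2))) = -167/(1/(-149 - 1/2)) = -167/(1/(-299/2)) = -167/(-2/299) = -167*(-299/2) = 49933/2 ≈ 24967.)
P**2 = (49933/2)**2 = 2493304489/4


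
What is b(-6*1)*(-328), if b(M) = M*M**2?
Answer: 70848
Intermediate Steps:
b(M) = M**3
b(-6*1)*(-328) = (-6*1)**3*(-328) = (-6)**3*(-328) = -216*(-328) = 70848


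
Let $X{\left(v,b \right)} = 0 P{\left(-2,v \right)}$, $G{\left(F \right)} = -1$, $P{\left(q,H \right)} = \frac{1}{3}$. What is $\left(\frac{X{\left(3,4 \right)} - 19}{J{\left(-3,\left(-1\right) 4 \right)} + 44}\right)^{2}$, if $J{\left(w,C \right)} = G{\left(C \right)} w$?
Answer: $\frac{361}{2209} \approx 0.16342$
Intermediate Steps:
$P{\left(q,H \right)} = \frac{1}{3}$
$J{\left(w,C \right)} = - w$
$X{\left(v,b \right)} = 0$ ($X{\left(v,b \right)} = 0 \cdot \frac{1}{3} = 0$)
$\left(\frac{X{\left(3,4 \right)} - 19}{J{\left(-3,\left(-1\right) 4 \right)} + 44}\right)^{2} = \left(\frac{0 - 19}{\left(-1\right) \left(-3\right) + 44}\right)^{2} = \left(- \frac{19}{3 + 44}\right)^{2} = \left(- \frac{19}{47}\right)^{2} = \frac{361}{2209}$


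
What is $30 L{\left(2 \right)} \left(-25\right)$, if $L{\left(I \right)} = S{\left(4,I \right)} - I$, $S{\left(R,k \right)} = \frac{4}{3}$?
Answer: $500$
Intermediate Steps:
$S{\left(R,k \right)} = \frac{4}{3}$ ($S{\left(R,k \right)} = 4 \cdot \frac{1}{3} = \frac{4}{3}$)
$L{\left(I \right)} = \frac{4}{3} - I$
$30 L{\left(2 \right)} \left(-25\right) = 30 \left(\frac{4}{3} - 2\right) \left(-25\right) = 30 \left(- \frac{2}{3}\right) \left(-25\right) = \left(-20\right) \left(-25\right) = 500$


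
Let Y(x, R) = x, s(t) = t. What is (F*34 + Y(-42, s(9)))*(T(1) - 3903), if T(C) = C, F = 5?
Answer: -499456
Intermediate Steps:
(F*34 + Y(-42, s(9)))*(T(1) - 3903) = (5*34 - 42)*(1 - 3903) = (170 - 42)*(-3902) = 128*(-3902) = -499456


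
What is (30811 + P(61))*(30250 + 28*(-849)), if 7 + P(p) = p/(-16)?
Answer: 1596188917/8 ≈ 1.9952e+8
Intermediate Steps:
P(p) = -7 - p/16 (P(p) = -7 + p/(-16) = -7 + p*(-1/16) = -7 - p/16)
(30811 + P(61))*(30250 + 28*(-849)) = (30811 + (-7 - 1/16*61))*(30250 + 28*(-849)) = (30811 + (-7 - 61/16))*(30250 - 23772) = (30811 - 173/16)*6478 = (492803/16)*6478 = 1596188917/8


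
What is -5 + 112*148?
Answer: 16571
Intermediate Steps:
-5 + 112*148 = -5 + 16576 = 16571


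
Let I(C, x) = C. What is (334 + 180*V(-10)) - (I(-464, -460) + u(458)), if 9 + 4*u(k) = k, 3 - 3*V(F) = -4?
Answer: 4423/4 ≈ 1105.8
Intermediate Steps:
V(F) = 7/3 (V(F) = 1 - ⅓*(-4) = 1 + 4/3 = 7/3)
u(k) = -9/4 + k/4
(334 + 180*V(-10)) - (I(-464, -460) + u(458)) = (334 + 180*(7/3)) - (-464 + (-9/4 + (¼)*458)) = (334 + 420) - (-464 + (-9/4 + 229/2)) = 754 - (-464 + 449/4) = 754 - 1*(-1407/4) = 754 + 1407/4 = 4423/4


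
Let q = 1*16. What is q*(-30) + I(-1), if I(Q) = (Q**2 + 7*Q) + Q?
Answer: -487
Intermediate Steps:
q = 16
I(Q) = Q**2 + 8*Q
q*(-30) + I(-1) = 16*(-30) - (8 - 1) = -480 - 1*7 = -480 - 7 = -487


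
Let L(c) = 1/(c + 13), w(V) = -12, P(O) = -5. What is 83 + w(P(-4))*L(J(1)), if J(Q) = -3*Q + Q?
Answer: 901/11 ≈ 81.909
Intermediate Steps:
J(Q) = -2*Q
L(c) = 1/(13 + c)
83 + w(P(-4))*L(J(1)) = 83 - 12/(13 - 2*1) = 83 - 12/(13 - 2) = 83 - 12/11 = 901/11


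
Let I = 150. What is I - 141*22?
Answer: -2952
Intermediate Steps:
I - 141*22 = 150 - 141*22 = 150 - 3102 = -2952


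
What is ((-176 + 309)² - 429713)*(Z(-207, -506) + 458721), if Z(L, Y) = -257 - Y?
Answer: -189106655280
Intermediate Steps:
((-176 + 309)² - 429713)*(Z(-207, -506) + 458721) = ((-176 + 309)² - 429713)*((-257 - 1*(-506)) + 458721) = (133² - 429713)*((-257 + 506) + 458721) = (17689 - 429713)*(249 + 458721) = -412024*458970 = -189106655280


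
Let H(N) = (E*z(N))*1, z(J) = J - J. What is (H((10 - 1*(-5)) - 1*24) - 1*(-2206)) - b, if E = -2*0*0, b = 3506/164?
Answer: 179139/82 ≈ 2184.6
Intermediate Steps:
z(J) = 0
b = 1753/82 (b = 3506*(1/164) = 1753/82 ≈ 21.378)
E = 0 (E = 0*0 = 0)
H(N) = 0 (H(N) = (0*0)*1 = 0*1 = 0)
(H((10 - 1*(-5)) - 1*24) - 1*(-2206)) - b = (0 - 1*(-2206)) - 1*1753/82 = (0 + 2206) - 1753/82 = 2206 - 1753/82 = 179139/82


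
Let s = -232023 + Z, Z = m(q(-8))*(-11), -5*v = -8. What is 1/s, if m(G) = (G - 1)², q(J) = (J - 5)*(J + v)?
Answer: -25/7658706 ≈ -3.2643e-6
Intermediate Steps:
v = 8/5 (v = -⅕*(-8) = 8/5 ≈ 1.6000)
q(J) = (-5 + J)*(8/5 + J) (q(J) = (J - 5)*(J + 8/5) = (-5 + J)*(8/5 + J))
m(G) = (-1 + G)²
Z = -1858131/25 (Z = (-1 + (-8 + (-8)² - 17/5*(-8)))²*(-11) = (-1 + (-8 + 64 + 136/5))²*(-11) = (-1 + 416/5)²*(-11) = (411/5)²*(-11) = (168921/25)*(-11) = -1858131/25 ≈ -74325.)
s = -7658706/25 (s = -232023 - 1858131/25 = -7658706/25 ≈ -3.0635e+5)
1/s = 1/(-7658706/25) = -25/7658706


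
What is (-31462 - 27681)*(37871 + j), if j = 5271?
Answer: -2551547306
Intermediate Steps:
(-31462 - 27681)*(37871 + j) = (-31462 - 27681)*(37871 + 5271) = -59143*43142 = -2551547306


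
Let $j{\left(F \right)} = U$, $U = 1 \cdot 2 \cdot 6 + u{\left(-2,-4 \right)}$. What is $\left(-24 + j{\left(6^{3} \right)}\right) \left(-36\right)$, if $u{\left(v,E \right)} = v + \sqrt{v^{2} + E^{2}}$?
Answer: $504 - 72 \sqrt{5} \approx 343.0$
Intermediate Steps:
$u{\left(v,E \right)} = v + \sqrt{E^{2} + v^{2}}$
$U = 10 + 2 \sqrt{5}$ ($U = 1 \cdot 2 \cdot 6 - \left(2 - \sqrt{\left(-4\right)^{2} + \left(-2\right)^{2}}\right) = 2 \cdot 6 - \left(2 - \sqrt{16 + 4}\right) = 12 - \left(2 - \sqrt{20}\right) = 12 - \left(2 - 2 \sqrt{5}\right) = 10 + 2 \sqrt{5} \approx 14.472$)
$j{\left(F \right)} = 10 + 2 \sqrt{5}$
$\left(-24 + j{\left(6^{3} \right)}\right) \left(-36\right) = \left(-24 + \left(10 + 2 \sqrt{5}\right)\right) \left(-36\right) = \left(-14 + 2 \sqrt{5}\right) \left(-36\right) = 504 - 72 \sqrt{5}$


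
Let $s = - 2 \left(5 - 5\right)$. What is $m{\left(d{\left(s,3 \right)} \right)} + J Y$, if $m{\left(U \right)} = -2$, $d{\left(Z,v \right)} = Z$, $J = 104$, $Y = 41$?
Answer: $4262$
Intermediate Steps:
$s = 0$ ($s = \left(-2\right) 0 = 0$)
$m{\left(d{\left(s,3 \right)} \right)} + J Y = -2 + 104 \cdot 41 = -2 + 4264 = 4262$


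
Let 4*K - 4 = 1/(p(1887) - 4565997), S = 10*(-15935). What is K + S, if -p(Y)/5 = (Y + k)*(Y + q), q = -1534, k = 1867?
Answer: -7133613014573/44767228 ≈ -1.5935e+5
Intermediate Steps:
p(Y) = -5*(-1534 + Y)*(1867 + Y) (p(Y) = -5*(Y + 1867)*(Y - 1534) = -5*(1867 + Y)*(-1534 + Y) = -5*(-1534 + Y)*(1867 + Y))
S = -159350
K = 44767227/44767228 (K = 1 + 1/(4*((14319890 - 1665*1887 - 5*1887²) - 4565997)) = 1 + 1/(4*((14319890 - 3141855 - 5*3560769) - 4565997)) = 1 + 1/(4*((14319890 - 3141855 - 17803845) - 4565997)) = 1 + 1/(4*(-6625810 - 4565997)) = 1 + (¼)/(-11191807) = 1 + (¼)*(-1/11191807) = 1 - 1/44767228 = 44767227/44767228 ≈ 1.0000)
K + S = 44767227/44767228 - 159350 = -7133613014573/44767228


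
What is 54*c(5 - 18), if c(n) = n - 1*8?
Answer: -1134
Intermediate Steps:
c(n) = -8 + n (c(n) = n - 8 = -8 + n)
54*c(5 - 18) = 54*(-8 + (5 - 18)) = 54*(-8 - 13) = 54*(-21) = -1134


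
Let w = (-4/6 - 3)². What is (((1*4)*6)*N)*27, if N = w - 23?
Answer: -6192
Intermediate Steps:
w = 121/9 (w = (-4*⅙ - 3)² = (-⅔ - 3)² = (-11/3)² = 121/9 ≈ 13.444)
N = -86/9 (N = 121/9 - 23 = -86/9 ≈ -9.5556)
(((1*4)*6)*N)*27 = (((1*4)*6)*(-86/9))*27 = ((4*6)*(-86/9))*27 = (24*(-86/9))*27 = -688/3*27 = -6192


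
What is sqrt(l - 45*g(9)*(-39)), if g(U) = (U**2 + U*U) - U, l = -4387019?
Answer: 398*I*sqrt(26) ≈ 2029.4*I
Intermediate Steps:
g(U) = -U + 2*U**2 (g(U) = (U**2 + U**2) - U = 2*U**2 - U = -U + 2*U**2)
sqrt(l - 45*g(9)*(-39)) = sqrt(-4387019 - 405*(-1 + 2*9)*(-39)) = sqrt(-4387019 - 405*(-1 + 18)*(-39)) = sqrt(-4387019 - 405*17*(-39)) = sqrt(-4387019 - 45*153*(-39)) = sqrt(-4387019 - 6885*(-39)) = sqrt(-4387019 + 268515) = sqrt(-4118504) = 398*I*sqrt(26)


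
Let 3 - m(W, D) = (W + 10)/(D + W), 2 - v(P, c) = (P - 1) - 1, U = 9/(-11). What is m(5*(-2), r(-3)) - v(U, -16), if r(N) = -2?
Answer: -20/11 ≈ -1.8182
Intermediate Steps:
U = -9/11 (U = 9*(-1/11) = -9/11 ≈ -0.81818)
v(P, c) = 4 - P (v(P, c) = 2 - ((P - 1) - 1) = 2 - ((-1 + P) - 1) = 2 - (-2 + P) = 2 + (2 - P) = 4 - P)
m(W, D) = 3 - (10 + W)/(D + W) (m(W, D) = 3 - (W + 10)/(D + W) = 3 - (10 + W)/(D + W))
m(5*(-2), r(-3)) - v(U, -16) = (-10 + 2*(5*(-2)) + 3*(-2))/(-2 + 5*(-2)) - (4 - 1*(-9/11)) = (-10 + 2*(-10) - 6)/(-2 - 10) - (4 + 9/11) = (-10 - 20 - 6)/(-12) - 1*53/11 = -1/12*(-36) - 53/11 = 3 - 53/11 = -20/11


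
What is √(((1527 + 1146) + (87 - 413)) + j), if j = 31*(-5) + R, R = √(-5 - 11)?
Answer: 2*√(548 + I) ≈ 46.819 + 0.042718*I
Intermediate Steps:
R = 4*I (R = √(-16) = 4*I ≈ 4.0*I)
j = -155 + 4*I (j = 31*(-5) + 4*I = -155 + 4*I ≈ -155.0 + 4.0*I)
√(((1527 + 1146) + (87 - 413)) + j) = √(((1527 + 1146) + (87 - 413)) + (-155 + 4*I)) = √((2673 - 326) + (-155 + 4*I)) = √(2347 + (-155 + 4*I)) = √(2192 + 4*I)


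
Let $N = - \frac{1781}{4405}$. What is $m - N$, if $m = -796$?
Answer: $- \frac{3504599}{4405} \approx -795.6$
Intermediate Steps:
$N = - \frac{1781}{4405}$ ($N = \left(-1781\right) \frac{1}{4405} = - \frac{1781}{4405} \approx -0.40431$)
$m - N = -796 - - \frac{1781}{4405} = -796 + \frac{1781}{4405} = - \frac{3504599}{4405}$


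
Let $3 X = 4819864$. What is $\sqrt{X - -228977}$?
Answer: $\frac{\sqrt{16520385}}{3} \approx 1354.8$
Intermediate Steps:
$X = \frac{4819864}{3}$ ($X = \frac{1}{3} \cdot 4819864 = \frac{4819864}{3} \approx 1.6066 \cdot 10^{6}$)
$\sqrt{X - -228977} = \sqrt{\frac{4819864}{3} - -228977} = \sqrt{\frac{4819864}{3} + 228977} = \sqrt{\frac{5506795}{3}} = \frac{\sqrt{16520385}}{3}$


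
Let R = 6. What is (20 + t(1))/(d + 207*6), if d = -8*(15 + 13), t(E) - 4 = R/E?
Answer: 15/509 ≈ 0.029470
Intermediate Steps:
t(E) = 4 + 6/E
d = -224 (d = -8*28 = -224)
(20 + t(1))/(d + 207*6) = (20 + (4 + 6/1))/(-224 + 207*6) = (20 + (4 + 6*1))/(-224 + 1242) = (20 + (4 + 6))/1018 = (20 + 10)*(1/1018) = 30*(1/1018) = 15/509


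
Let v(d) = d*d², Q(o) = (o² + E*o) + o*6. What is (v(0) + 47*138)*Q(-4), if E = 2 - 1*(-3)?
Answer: -181608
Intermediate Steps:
E = 5 (E = 2 + 3 = 5)
Q(o) = o² + 11*o (Q(o) = (o² + 5*o) + o*6 = (o² + 5*o) + 6*o = o² + 11*o)
v(d) = d³
(v(0) + 47*138)*Q(-4) = (0³ + 47*138)*(-4*(11 - 4)) = (0 + 6486)*(-4*7) = 6486*(-28) = -181608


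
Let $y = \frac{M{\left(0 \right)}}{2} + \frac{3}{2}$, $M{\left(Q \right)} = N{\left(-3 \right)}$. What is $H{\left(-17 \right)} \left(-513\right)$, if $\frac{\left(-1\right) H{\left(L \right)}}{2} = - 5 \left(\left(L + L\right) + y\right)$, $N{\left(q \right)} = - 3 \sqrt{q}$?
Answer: $166725 + 7695 i \sqrt{3} \approx 1.6673 \cdot 10^{5} + 13328.0 i$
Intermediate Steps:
$M{\left(Q \right)} = - 3 i \sqrt{3}$ ($M{\left(Q \right)} = - 3 \sqrt{-3} = - 3 i \sqrt{3}$)
$y = \frac{3}{2} - \frac{3 i \sqrt{3}}{2}$ ($y = \frac{\left(-3\right) i \sqrt{3}}{2} + \frac{3}{2} = - 3 i \sqrt{3} \cdot \frac{1}{2} + 3 \cdot \frac{1}{2} = - \frac{3 i \sqrt{3}}{2} + \frac{3}{2} = \frac{3}{2} - \frac{3 i \sqrt{3}}{2} \approx 1.5 - 2.5981 i$)
$H{\left(L \right)} = 15 + 20 L - 15 i \sqrt{3}$ ($H{\left(L \right)} = - 2 \left(- 5 \left(\left(L + L\right) + \left(\frac{3}{2} - \frac{3 i \sqrt{3}}{2}\right)\right)\right) = - 2 \left(- 5 \left(2 L + \left(\frac{3}{2} - \frac{3 i \sqrt{3}}{2}\right)\right)\right) = - 2 \left(- 5 \left(\frac{3}{2} + 2 L - \frac{3 i \sqrt{3}}{2}\right)\right) = - 2 \left(- \frac{15}{2} - 10 L + \frac{15 i \sqrt{3}}{2}\right) = 15 + 20 L - 15 i \sqrt{3}$)
$H{\left(-17 \right)} \left(-513\right) = \left(15 + 20 \left(-17\right) - 15 i \sqrt{3}\right) \left(-513\right) = \left(15 - 340 - 15 i \sqrt{3}\right) \left(-513\right) = \left(-325 - 15 i \sqrt{3}\right) \left(-513\right) = 166725 + 7695 i \sqrt{3}$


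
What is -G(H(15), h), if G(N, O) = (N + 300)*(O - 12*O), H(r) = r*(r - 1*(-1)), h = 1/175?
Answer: 1188/35 ≈ 33.943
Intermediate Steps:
h = 1/175 ≈ 0.0057143
H(r) = r*(1 + r) (H(r) = r*(r + 1) = r*(1 + r))
G(N, O) = -11*O*(300 + N) (G(N, O) = (300 + N)*(-11*O) = -11*O*(300 + N))
-G(H(15), h) = -(-11)*(300 + 15*(1 + 15))/175 = -(-11)*(300 + 15*16)/175 = -(-11)*(300 + 240)/175 = -(-11)*540/175 = -1*(-1188/35) = 1188/35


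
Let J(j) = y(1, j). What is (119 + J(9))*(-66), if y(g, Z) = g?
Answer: -7920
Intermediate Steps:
J(j) = 1
(119 + J(9))*(-66) = (119 + 1)*(-66) = 120*(-66) = -7920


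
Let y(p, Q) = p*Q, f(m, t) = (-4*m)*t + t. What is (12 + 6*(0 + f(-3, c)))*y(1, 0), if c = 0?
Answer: 0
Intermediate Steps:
f(m, t) = t - 4*m*t (f(m, t) = -4*m*t + t = t - 4*m*t)
y(p, Q) = Q*p
(12 + 6*(0 + f(-3, c)))*y(1, 0) = (12 + 6*(0 + 0*(1 - 4*(-3))))*(0*1) = (12 + 6*(0 + 0*(1 + 12)))*0 = (12 + 6*(0 + 0*13))*0 = (12 + 6*(0 + 0))*0 = (12 + 6*0)*0 = (12 + 0)*0 = 12*0 = 0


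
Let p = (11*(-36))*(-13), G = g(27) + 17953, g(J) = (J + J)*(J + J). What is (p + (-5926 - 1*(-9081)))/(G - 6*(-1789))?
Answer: 8303/31603 ≈ 0.26273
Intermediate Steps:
g(J) = 4*J**2 (g(J) = (2*J)*(2*J) = 4*J**2)
G = 20869 (G = 4*27**2 + 17953 = 4*729 + 17953 = 2916 + 17953 = 20869)
p = 5148 (p = -396*(-13) = 5148)
(p + (-5926 - 1*(-9081)))/(G - 6*(-1789)) = (5148 + (-5926 - 1*(-9081)))/(20869 - 6*(-1789)) = (5148 + (-5926 + 9081))/(20869 + 10734) = (5148 + 3155)/31603 = 8303*(1/31603) = 8303/31603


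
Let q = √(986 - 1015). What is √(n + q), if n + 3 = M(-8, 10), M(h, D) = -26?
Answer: √(-29 + I*√29) ≈ 0.49788 + 5.4081*I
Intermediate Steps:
q = I*√29 (q = √(-29) = I*√29 ≈ 5.3852*I)
n = -29 (n = -3 - 26 = -29)
√(n + q) = √(-29 + I*√29)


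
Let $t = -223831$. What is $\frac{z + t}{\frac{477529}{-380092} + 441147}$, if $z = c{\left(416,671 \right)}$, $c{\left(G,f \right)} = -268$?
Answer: $- \frac{85178237108}{167675967995} \approx -0.50799$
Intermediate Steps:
$z = -268$
$\frac{z + t}{\frac{477529}{-380092} + 441147} = \frac{-268 - 223831}{\frac{477529}{-380092} + 441147} = - \frac{224099}{477529 \left(- \frac{1}{380092}\right) + 441147} = - \frac{224099}{- \frac{477529}{380092} + 441147} = - \frac{224099}{\frac{167675967995}{380092}} = \left(-224099\right) \frac{380092}{167675967995} = - \frac{85178237108}{167675967995}$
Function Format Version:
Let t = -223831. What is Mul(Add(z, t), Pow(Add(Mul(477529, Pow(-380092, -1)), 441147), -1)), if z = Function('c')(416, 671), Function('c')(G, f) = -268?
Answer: Rational(-85178237108, 167675967995) ≈ -0.50799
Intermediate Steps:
z = -268
Mul(Add(z, t), Pow(Add(Mul(477529, Pow(-380092, -1)), 441147), -1)) = Mul(Add(-268, -223831), Pow(Add(Mul(477529, Pow(-380092, -1)), 441147), -1)) = Mul(-224099, Pow(Add(Mul(477529, Rational(-1, 380092)), 441147), -1)) = Mul(-224099, Pow(Add(Rational(-477529, 380092), 441147), -1)) = Mul(-224099, Pow(Rational(167675967995, 380092), -1)) = Mul(-224099, Rational(380092, 167675967995)) = Rational(-85178237108, 167675967995)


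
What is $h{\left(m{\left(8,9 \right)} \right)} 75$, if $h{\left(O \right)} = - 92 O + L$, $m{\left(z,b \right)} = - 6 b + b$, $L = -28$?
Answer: $308400$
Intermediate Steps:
$m{\left(z,b \right)} = - 5 b$
$h{\left(O \right)} = -28 - 92 O$ ($h{\left(O \right)} = - 92 O - 28 = -28 - 92 O$)
$h{\left(m{\left(8,9 \right)} \right)} 75 = \left(-28 - 92 \left(\left(-5\right) 9\right)\right) 75 = \left(-28 - -4140\right) 75 = \left(-28 + 4140\right) 75 = 4112 \cdot 75 = 308400$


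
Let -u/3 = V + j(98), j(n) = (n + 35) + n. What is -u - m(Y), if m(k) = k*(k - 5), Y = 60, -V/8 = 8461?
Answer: -205671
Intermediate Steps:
V = -67688 (V = -8*8461 = -67688)
m(k) = k*(-5 + k)
j(n) = 35 + 2*n (j(n) = (35 + n) + n = 35 + 2*n)
u = 202371 (u = -3*(-67688 + (35 + 2*98)) = -3*(-67688 + (35 + 196)) = -3*(-67688 + 231) = -3*(-67457) = 202371)
-u - m(Y) = -1*202371 - 60*(-5 + 60) = -202371 - 60*55 = -202371 - 1*3300 = -202371 - 3300 = -205671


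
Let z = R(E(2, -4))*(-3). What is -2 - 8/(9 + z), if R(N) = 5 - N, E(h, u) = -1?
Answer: -10/9 ≈ -1.1111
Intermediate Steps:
z = -18 (z = (5 - 1*(-1))*(-3) = (5 + 1)*(-3) = 6*(-3) = -18)
-2 - 8/(9 + z) = -2 - 8/(9 - 18) = -2 - 8/(-9) = -2 - ⅑*(-8) = -2 + 8/9 = -10/9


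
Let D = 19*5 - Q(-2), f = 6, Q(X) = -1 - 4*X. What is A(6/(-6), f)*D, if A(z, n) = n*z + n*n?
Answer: 2640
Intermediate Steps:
A(z, n) = n² + n*z (A(z, n) = n*z + n² = n² + n*z)
D = 88 (D = 19*5 - (-1 - 4*(-2)) = 95 - (-1 + 8) = 95 - 1*7 = 95 - 7 = 88)
A(6/(-6), f)*D = (6*(6 + 6/(-6)))*88 = (6*(6 + 6*(-⅙)))*88 = (6*(6 - 1))*88 = (6*5)*88 = 30*88 = 2640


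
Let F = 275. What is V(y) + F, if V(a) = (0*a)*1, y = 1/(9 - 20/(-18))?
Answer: 275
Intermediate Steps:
y = 9/91 (y = 1/(9 - 20*(-1/18)) = 1/(9 + 10/9) = 1/(91/9) = 9/91 ≈ 0.098901)
V(a) = 0 (V(a) = 0*1 = 0)
V(y) + F = 0 + 275 = 275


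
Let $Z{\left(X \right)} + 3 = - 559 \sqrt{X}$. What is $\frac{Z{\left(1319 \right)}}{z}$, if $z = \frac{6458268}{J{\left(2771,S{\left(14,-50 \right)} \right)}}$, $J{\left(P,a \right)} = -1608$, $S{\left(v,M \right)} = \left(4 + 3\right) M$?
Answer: $\frac{402}{538189} + \frac{74906 \sqrt{1319}}{538189} \approx 5.0555$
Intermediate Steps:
$Z{\left(X \right)} = -3 - 559 \sqrt{X}$
$S{\left(v,M \right)} = 7 M$
$z = - \frac{538189}{134}$ ($z = \frac{6458268}{-1608} = 6458268 \left(- \frac{1}{1608}\right) = - \frac{538189}{134} \approx -4016.3$)
$\frac{Z{\left(1319 \right)}}{z} = \frac{-3 - 559 \sqrt{1319}}{- \frac{538189}{134}} = \left(-3 - 559 \sqrt{1319}\right) \left(- \frac{134}{538189}\right) = \frac{402}{538189} + \frac{74906 \sqrt{1319}}{538189}$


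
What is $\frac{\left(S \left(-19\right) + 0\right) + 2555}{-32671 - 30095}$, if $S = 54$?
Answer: $- \frac{139}{5706} \approx -0.02436$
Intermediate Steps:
$\frac{\left(S \left(-19\right) + 0\right) + 2555}{-32671 - 30095} = \frac{\left(54 \left(-19\right) + 0\right) + 2555}{-32671 - 30095} = \frac{\left(-1026 + 0\right) + 2555}{-62766} = \left(-1026 + 2555\right) \left(- \frac{1}{62766}\right) = 1529 \left(- \frac{1}{62766}\right) = - \frac{139}{5706}$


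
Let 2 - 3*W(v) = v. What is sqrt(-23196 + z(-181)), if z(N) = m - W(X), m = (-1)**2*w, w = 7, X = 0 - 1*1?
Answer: I*sqrt(23190) ≈ 152.28*I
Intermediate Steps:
X = -1 (X = 0 - 1 = -1)
W(v) = 2/3 - v/3
m = 7 (m = (-1)**2*7 = 1*7 = 7)
z(N) = 6 (z(N) = 7 - (2/3 - 1/3*(-1)) = 7 - (2/3 + 1/3) = 7 - 1*1 = 7 - 1 = 6)
sqrt(-23196 + z(-181)) = sqrt(-23196 + 6) = sqrt(-23190) = I*sqrt(23190)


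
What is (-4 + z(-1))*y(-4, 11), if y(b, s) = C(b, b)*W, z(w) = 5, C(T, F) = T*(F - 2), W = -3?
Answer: -72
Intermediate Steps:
C(T, F) = T*(-2 + F)
y(b, s) = -3*b*(-2 + b) (y(b, s) = (b*(-2 + b))*(-3) = -3*b*(-2 + b))
(-4 + z(-1))*y(-4, 11) = (-4 + 5)*(3*(-4)*(2 - 1*(-4))) = 1*(3*(-4)*(2 + 4)) = 1*(3*(-4)*6) = 1*(-72) = -72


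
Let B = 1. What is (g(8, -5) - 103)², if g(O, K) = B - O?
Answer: 12100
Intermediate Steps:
g(O, K) = 1 - O
(g(8, -5) - 103)² = ((1 - 1*8) - 103)² = ((1 - 8) - 103)² = (-7 - 103)² = (-110)² = 12100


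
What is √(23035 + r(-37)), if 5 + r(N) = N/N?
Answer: 3*√2559 ≈ 151.76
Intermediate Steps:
r(N) = -4 (r(N) = -5 + N/N = -5 + 1 = -4)
√(23035 + r(-37)) = √(23035 - 4) = √23031 = 3*√2559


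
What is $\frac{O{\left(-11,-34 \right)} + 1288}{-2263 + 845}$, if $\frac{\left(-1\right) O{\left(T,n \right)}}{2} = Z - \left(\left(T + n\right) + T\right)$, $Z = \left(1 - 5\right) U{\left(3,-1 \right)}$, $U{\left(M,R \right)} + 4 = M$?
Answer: $- \frac{584}{709} \approx -0.8237$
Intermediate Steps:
$U{\left(M,R \right)} = -4 + M$
$Z = 4$ ($Z = \left(1 - 5\right) \left(-4 + 3\right) = \left(-4\right) \left(-1\right) = 4$)
$O{\left(T,n \right)} = -8 + 2 n + 4 T$ ($O{\left(T,n \right)} = - 2 \left(4 - \left(\left(T + n\right) + T\right)\right) = - 2 \left(4 - \left(n + 2 T\right)\right) = - 2 \left(4 - n - 2 T\right) = -8 + 2 n + 4 T$)
$\frac{O{\left(-11,-34 \right)} + 1288}{-2263 + 845} = \frac{\left(-8 + 2 \left(-34\right) + 4 \left(-11\right)\right) + 1288}{-2263 + 845} = \frac{\left(-8 - 68 - 44\right) + 1288}{-1418} = \left(-120 + 1288\right) \left(- \frac{1}{1418}\right) = 1168 \left(- \frac{1}{1418}\right) = - \frac{584}{709}$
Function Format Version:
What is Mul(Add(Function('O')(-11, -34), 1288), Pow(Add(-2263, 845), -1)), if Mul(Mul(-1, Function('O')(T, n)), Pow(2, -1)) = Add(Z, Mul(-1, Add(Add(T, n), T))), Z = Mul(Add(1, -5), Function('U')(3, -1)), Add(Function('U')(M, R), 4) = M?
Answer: Rational(-584, 709) ≈ -0.82370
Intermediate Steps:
Function('U')(M, R) = Add(-4, M)
Z = 4 (Z = Mul(Add(1, -5), Add(-4, 3)) = Mul(-4, -1) = 4)
Function('O')(T, n) = Add(-8, Mul(2, n), Mul(4, T)) (Function('O')(T, n) = Mul(-2, Add(4, Mul(-1, Add(Add(T, n), T)))) = Mul(-2, Add(4, Mul(-1, Add(n, Mul(2, T))))) = Mul(-2, Add(4, Add(Mul(-1, n), Mul(-2, T)))) = Mul(-2, Add(4, Mul(-1, n), Mul(-2, T))) = Add(-8, Mul(2, n), Mul(4, T)))
Mul(Add(Function('O')(-11, -34), 1288), Pow(Add(-2263, 845), -1)) = Mul(Add(Add(-8, Mul(2, -34), Mul(4, -11)), 1288), Pow(Add(-2263, 845), -1)) = Mul(Add(Add(-8, -68, -44), 1288), Pow(-1418, -1)) = Mul(Add(-120, 1288), Rational(-1, 1418)) = Mul(1168, Rational(-1, 1418)) = Rational(-584, 709)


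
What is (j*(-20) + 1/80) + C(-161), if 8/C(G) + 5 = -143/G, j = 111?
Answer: -58836789/26480 ≈ -2221.9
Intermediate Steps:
C(G) = 8/(-5 - 143/G)
(j*(-20) + 1/80) + C(-161) = (111*(-20) + 1/80) - 8*(-161)/(143 + 5*(-161)) = (-2220 + 1/80) - 8*(-161)/(143 - 805) = -177599/80 - 8*(-161)/(-662) = -177599/80 - 8*(-161)*(-1/662) = -177599/80 - 644/331 = -58836789/26480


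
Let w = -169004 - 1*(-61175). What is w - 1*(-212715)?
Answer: 104886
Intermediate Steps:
w = -107829 (w = -169004 + 61175 = -107829)
w - 1*(-212715) = -107829 - 1*(-212715) = -107829 + 212715 = 104886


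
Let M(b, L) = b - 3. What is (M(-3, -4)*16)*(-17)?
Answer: 1632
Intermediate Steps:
M(b, L) = -3 + b
(M(-3, -4)*16)*(-17) = ((-3 - 3)*16)*(-17) = -6*16*(-17) = -96*(-17) = 1632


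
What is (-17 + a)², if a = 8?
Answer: 81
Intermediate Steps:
(-17 + a)² = (-17 + 8)² = (-9)² = 81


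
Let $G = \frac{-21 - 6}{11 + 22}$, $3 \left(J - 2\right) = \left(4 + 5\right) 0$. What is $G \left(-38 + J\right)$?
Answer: $\frac{324}{11} \approx 29.455$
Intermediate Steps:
$J = 2$ ($J = 2 + \frac{\left(4 + 5\right) 0}{3} = 2 + \frac{9 \cdot 0}{3} = 2 + \frac{1}{3} \cdot 0 = 2 + 0 = 2$)
$G = - \frac{9}{11}$ ($G = - \frac{27}{33} = \left(-27\right) \frac{1}{33} = - \frac{9}{11} \approx -0.81818$)
$G \left(-38 + J\right) = - \frac{9 \left(-38 + 2\right)}{11} = \left(- \frac{9}{11}\right) \left(-36\right) = \frac{324}{11}$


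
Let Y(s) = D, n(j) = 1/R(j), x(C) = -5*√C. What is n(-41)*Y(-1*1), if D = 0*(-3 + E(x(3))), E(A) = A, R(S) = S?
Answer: 0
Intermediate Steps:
n(j) = 1/j
D = 0 (D = 0*(-3 - 5*√3) = 0)
Y(s) = 0
n(-41)*Y(-1*1) = 0/(-41) = -1/41*0 = 0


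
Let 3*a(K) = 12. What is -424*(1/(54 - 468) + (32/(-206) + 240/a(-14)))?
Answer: -540980116/21321 ≈ -25373.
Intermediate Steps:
a(K) = 4 (a(K) = (1/3)*12 = 4)
-424*(1/(54 - 468) + (32/(-206) + 240/a(-14))) = -424*(1/(54 - 468) + (32/(-206) + 240/4)) = -424*(1/(-414) + (32*(-1/206) + 240*(1/4))) = -424*(-1/414 + (-16/103 + 60)) = -424*(-1/414 + 6164/103) = -424*2551793/42642 = -540980116/21321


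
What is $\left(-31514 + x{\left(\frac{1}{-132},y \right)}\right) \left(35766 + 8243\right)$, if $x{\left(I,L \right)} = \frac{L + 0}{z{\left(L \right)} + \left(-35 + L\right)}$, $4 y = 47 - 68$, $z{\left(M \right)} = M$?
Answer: $- \frac{36059258249}{26} \approx -1.3869 \cdot 10^{9}$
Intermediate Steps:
$y = - \frac{21}{4}$ ($y = \frac{47 - 68}{4} = \frac{1}{4} \left(-21\right) = - \frac{21}{4} \approx -5.25$)
$x{\left(I,L \right)} = \frac{L}{-35 + 2 L}$ ($x{\left(I,L \right)} = \frac{L + 0}{L + \left(-35 + L\right)} = \frac{L}{-35 + 2 L}$)
$\left(-31514 + x{\left(\frac{1}{-132},y \right)}\right) \left(35766 + 8243\right) = \left(-31514 - \frac{21}{4 \left(-35 + 2 \left(- \frac{21}{4}\right)\right)}\right) \left(35766 + 8243\right) = \left(-31514 - \frac{21}{4 \left(-35 - \frac{21}{2}\right)}\right) 44009 = \left(-31514 - \frac{21}{4 \left(- \frac{91}{2}\right)}\right) 44009 = \left(-31514 - - \frac{3}{26}\right) 44009 = \left(-31514 + \frac{3}{26}\right) 44009 = \left(- \frac{819361}{26}\right) 44009 = - \frac{36059258249}{26}$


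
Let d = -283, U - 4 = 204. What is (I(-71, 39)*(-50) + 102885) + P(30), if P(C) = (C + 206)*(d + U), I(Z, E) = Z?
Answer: 88735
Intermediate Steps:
U = 208 (U = 4 + 204 = 208)
P(C) = -15450 - 75*C (P(C) = (C + 206)*(-283 + 208) = (206 + C)*(-75) = -15450 - 75*C)
(I(-71, 39)*(-50) + 102885) + P(30) = (-71*(-50) + 102885) + (-15450 - 75*30) = (3550 + 102885) + (-15450 - 2250) = 106435 - 17700 = 88735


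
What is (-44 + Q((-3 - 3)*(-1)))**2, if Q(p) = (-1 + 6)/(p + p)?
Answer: 273529/144 ≈ 1899.5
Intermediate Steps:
Q(p) = 5/(2*p) (Q(p) = 5/((2*p)) = 5*(1/(2*p)) = 5/(2*p))
(-44 + Q((-3 - 3)*(-1)))**2 = (-44 + 5/(2*(((-3 - 3)*(-1)))))**2 = (-44 + 5/(2*((-6*(-1)))))**2 = (-44 + (5/2)/6)**2 = (-44 + (5/2)*(1/6))**2 = (-44 + 5/12)**2 = (-523/12)**2 = 273529/144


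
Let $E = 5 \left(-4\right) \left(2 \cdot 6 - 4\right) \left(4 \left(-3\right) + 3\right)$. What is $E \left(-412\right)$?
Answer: $-593280$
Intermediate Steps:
$E = 1440$ ($E = - 20 \left(12 - 4\right) \left(-12 + 3\right) = - 20 \cdot 8 \left(-9\right) = \left(-20\right) \left(-72\right) = 1440$)
$E \left(-412\right) = 1440 \left(-412\right) = -593280$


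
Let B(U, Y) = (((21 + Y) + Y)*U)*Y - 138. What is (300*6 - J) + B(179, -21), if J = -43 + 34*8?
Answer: 80372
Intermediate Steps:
B(U, Y) = -138 + U*Y*(21 + 2*Y) (B(U, Y) = ((21 + 2*Y)*U)*Y - 138 = (U*(21 + 2*Y))*Y - 138 = U*Y*(21 + 2*Y) - 138 = -138 + U*Y*(21 + 2*Y))
J = 229 (J = -43 + 272 = 229)
(300*6 - J) + B(179, -21) = (300*6 - 1*229) + (-138 + 2*179*(-21)**2 + 21*179*(-21)) = (1800 - 229) + (-138 + 2*179*441 - 78939) = 1571 + (-138 + 157878 - 78939) = 1571 + 78801 = 80372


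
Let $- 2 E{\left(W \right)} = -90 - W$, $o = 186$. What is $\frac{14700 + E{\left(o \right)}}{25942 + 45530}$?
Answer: $\frac{2473}{11912} \approx 0.20761$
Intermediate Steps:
$E{\left(W \right)} = 45 + \frac{W}{2}$ ($E{\left(W \right)} = - \frac{-90 - W}{2} = 45 + \frac{W}{2}$)
$\frac{14700 + E{\left(o \right)}}{25942 + 45530} = \frac{14700 + \left(45 + \frac{1}{2} \cdot 186\right)}{25942 + 45530} = \frac{14700 + \left(45 + 93\right)}{71472} = \left(14700 + 138\right) \frac{1}{71472} = 14838 \cdot \frac{1}{71472} = \frac{2473}{11912}$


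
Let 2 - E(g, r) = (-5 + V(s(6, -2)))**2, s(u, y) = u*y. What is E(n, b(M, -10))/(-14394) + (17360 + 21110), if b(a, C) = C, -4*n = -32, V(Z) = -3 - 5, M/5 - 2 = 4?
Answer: 553737347/14394 ≈ 38470.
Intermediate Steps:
M = 30 (M = 10 + 5*4 = 10 + 20 = 30)
V(Z) = -8
n = 8 (n = -1/4*(-32) = 8)
E(g, r) = -167 (E(g, r) = 2 - (-5 - 8)**2 = 2 - 1*(-13)**2 = 2 - 1*169 = 2 - 169 = -167)
E(n, b(M, -10))/(-14394) + (17360 + 21110) = -167/(-14394) + (17360 + 21110) = -167*(-1/14394) + 38470 = 167/14394 + 38470 = 553737347/14394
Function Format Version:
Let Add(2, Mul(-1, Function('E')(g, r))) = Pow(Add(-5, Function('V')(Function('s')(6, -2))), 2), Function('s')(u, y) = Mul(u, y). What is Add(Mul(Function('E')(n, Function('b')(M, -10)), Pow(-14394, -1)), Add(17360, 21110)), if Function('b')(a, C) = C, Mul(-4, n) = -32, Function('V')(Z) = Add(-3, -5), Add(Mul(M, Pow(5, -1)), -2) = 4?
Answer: Rational(553737347, 14394) ≈ 38470.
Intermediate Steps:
M = 30 (M = Add(10, Mul(5, 4)) = Add(10, 20) = 30)
Function('V')(Z) = -8
n = 8 (n = Mul(Rational(-1, 4), -32) = 8)
Function('E')(g, r) = -167 (Function('E')(g, r) = Add(2, Mul(-1, Pow(Add(-5, -8), 2))) = Add(2, Mul(-1, Pow(-13, 2))) = Add(2, Mul(-1, 169)) = Add(2, -169) = -167)
Add(Mul(Function('E')(n, Function('b')(M, -10)), Pow(-14394, -1)), Add(17360, 21110)) = Add(Mul(-167, Pow(-14394, -1)), Add(17360, 21110)) = Add(Mul(-167, Rational(-1, 14394)), 38470) = Add(Rational(167, 14394), 38470) = Rational(553737347, 14394)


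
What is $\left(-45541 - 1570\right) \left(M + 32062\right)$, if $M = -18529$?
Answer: $-637553163$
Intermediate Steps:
$\left(-45541 - 1570\right) \left(M + 32062\right) = \left(-45541 - 1570\right) \left(-18529 + 32062\right) = \left(-47111\right) 13533 = -637553163$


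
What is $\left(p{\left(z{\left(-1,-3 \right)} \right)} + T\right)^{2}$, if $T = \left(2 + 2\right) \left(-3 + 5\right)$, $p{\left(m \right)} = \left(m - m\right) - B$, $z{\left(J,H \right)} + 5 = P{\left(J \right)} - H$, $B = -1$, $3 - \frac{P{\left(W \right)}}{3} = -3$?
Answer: $81$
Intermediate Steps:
$P{\left(W \right)} = 18$ ($P{\left(W \right)} = 9 - -9 = 9 + 9 = 18$)
$z{\left(J,H \right)} = 13 - H$ ($z{\left(J,H \right)} = -5 - \left(-18 + H\right) = 13 - H$)
$p{\left(m \right)} = 1$ ($p{\left(m \right)} = \left(m - m\right) - -1 = 0 + 1 = 1$)
$T = 8$ ($T = 4 \cdot 2 = 8$)
$\left(p{\left(z{\left(-1,-3 \right)} \right)} + T\right)^{2} = \left(1 + 8\right)^{2} = 9^{2} = 81$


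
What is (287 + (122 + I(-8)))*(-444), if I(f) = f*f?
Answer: -210012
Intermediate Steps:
I(f) = f²
(287 + (122 + I(-8)))*(-444) = (287 + (122 + (-8)²))*(-444) = (287 + (122 + 64))*(-444) = (287 + 186)*(-444) = 473*(-444) = -210012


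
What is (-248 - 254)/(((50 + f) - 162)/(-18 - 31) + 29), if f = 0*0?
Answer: -3514/219 ≈ -16.046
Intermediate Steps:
f = 0
(-248 - 254)/(((50 + f) - 162)/(-18 - 31) + 29) = (-248 - 254)/(((50 + 0) - 162)/(-18 - 31) + 29) = -502/((50 - 162)/(-49) + 29) = -502/(-112*(-1/49) + 29) = -502/(16/7 + 29) = -502/219/7 = -502*7/219 = -3514/219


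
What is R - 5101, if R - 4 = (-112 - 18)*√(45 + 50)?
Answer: -5097 - 130*√95 ≈ -6364.1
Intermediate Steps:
R = 4 - 130*√95 (R = 4 + (-112 - 18)*√(45 + 50) = 4 - 130*√95 ≈ -1263.1)
R - 5101 = (4 - 130*√95) - 5101 = -5097 - 130*√95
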